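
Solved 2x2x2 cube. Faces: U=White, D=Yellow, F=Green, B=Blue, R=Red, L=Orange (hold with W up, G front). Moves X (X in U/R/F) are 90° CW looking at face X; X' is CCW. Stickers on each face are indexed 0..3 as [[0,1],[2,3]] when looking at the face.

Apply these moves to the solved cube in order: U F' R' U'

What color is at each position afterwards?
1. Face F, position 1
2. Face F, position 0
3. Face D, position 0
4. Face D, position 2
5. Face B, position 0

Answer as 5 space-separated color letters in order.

Answer: W G G Y B

Derivation:
After move 1 (U): U=WWWW F=RRGG R=BBRR B=OOBB L=GGOO
After move 2 (F'): F=RGRG U=WWBR R=YBYR D=GOYY L=GWOW
After move 3 (R'): R=BRYY U=WBBO F=RWRR D=GGYG B=YOOB
After move 4 (U'): U=BOWB F=GWRR R=RWYY B=BROB L=YOOW
Query 1: F[1] = W
Query 2: F[0] = G
Query 3: D[0] = G
Query 4: D[2] = Y
Query 5: B[0] = B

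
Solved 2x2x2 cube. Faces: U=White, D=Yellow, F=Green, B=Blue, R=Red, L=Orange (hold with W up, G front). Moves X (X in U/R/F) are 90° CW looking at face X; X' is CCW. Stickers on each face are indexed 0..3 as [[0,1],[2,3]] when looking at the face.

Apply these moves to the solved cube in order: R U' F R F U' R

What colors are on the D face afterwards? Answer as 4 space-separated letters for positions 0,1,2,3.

Answer: R G Y O

Derivation:
After move 1 (R): R=RRRR U=WGWG F=GYGY D=YBYB B=WBWB
After move 2 (U'): U=GGWW F=OOGY R=GYRR B=RRWB L=WBOO
After move 3 (F): F=GOYO U=GGOB R=WYWR D=RGYB L=WYOB
After move 4 (R): R=WWRY U=GOOO F=GGYB D=RWYR B=BRGB
After move 5 (F): F=YGBG U=GOBY R=OWOY D=RWYR L=WROW
After move 6 (U'): U=OYGB F=WRBG R=YGOY B=OWGB L=BROW
After move 7 (R): R=OYYG U=ORGG F=WWBR D=RGYO B=BWYB
Query: D face = RGYO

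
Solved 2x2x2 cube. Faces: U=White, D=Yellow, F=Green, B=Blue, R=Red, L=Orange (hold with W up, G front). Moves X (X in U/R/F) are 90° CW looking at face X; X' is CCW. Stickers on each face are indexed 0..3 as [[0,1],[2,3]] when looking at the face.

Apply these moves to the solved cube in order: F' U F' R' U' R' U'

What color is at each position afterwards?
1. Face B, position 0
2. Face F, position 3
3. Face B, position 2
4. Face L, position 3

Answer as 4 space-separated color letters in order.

After move 1 (F'): F=GGGG U=WWRR R=YRYR D=OOYY L=OWOW
After move 2 (U): U=RWRW F=YRGG R=BBYR B=OWBB L=GGOW
After move 3 (F'): F=RGYG U=RWBY R=OBOR D=GWYY L=GWOR
After move 4 (R'): R=BROO U=RBBO F=RWYY D=GGYG B=YWWB
After move 5 (U'): U=BORB F=GWYY R=RWOO B=BRWB L=YWOR
After move 6 (R'): R=WORO U=BWRB F=GOYB D=GWYY B=GRGB
After move 7 (U'): U=WBBR F=YWYB R=GORO B=WOGB L=GROR
Query 1: B[0] = W
Query 2: F[3] = B
Query 3: B[2] = G
Query 4: L[3] = R

Answer: W B G R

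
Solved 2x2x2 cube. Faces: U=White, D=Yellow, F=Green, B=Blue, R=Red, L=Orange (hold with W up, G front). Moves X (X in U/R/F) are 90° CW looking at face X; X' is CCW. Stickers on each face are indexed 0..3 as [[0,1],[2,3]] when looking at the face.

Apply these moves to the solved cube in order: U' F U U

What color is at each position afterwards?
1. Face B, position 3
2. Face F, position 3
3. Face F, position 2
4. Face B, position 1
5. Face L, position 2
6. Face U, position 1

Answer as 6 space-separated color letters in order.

After move 1 (U'): U=WWWW F=OOGG R=GGRR B=RRBB L=BBOO
After move 2 (F): F=GOGO U=WWOB R=WGWR D=RGYY L=BYOY
After move 3 (U): U=OWBW F=WGGO R=RRWR B=BYBB L=GOOY
After move 4 (U): U=BOWW F=RRGO R=BYWR B=GOBB L=WGOY
Query 1: B[3] = B
Query 2: F[3] = O
Query 3: F[2] = G
Query 4: B[1] = O
Query 5: L[2] = O
Query 6: U[1] = O

Answer: B O G O O O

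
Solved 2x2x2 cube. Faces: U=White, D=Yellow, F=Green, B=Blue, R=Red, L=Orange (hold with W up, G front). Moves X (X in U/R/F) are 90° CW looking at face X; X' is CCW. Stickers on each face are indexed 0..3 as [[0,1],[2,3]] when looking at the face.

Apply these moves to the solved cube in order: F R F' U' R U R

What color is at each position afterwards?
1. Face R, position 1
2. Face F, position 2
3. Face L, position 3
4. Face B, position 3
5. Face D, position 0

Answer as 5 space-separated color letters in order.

After move 1 (F): F=GGGG U=WWOO R=WRWR D=RRYY L=OYOY
After move 2 (R): R=WWRR U=WGOG F=GRGY D=RBYB B=OBWB
After move 3 (F'): F=RYGG U=WGWR R=BWRR D=YYYB L=OGOO
After move 4 (U'): U=GRWW F=OGGG R=RYRR B=BWWB L=OBOO
After move 5 (R): R=RRRY U=GGWG F=OYGB D=YWYB B=WWRB
After move 6 (U): U=WGGG F=RRGB R=WWRY B=OBRB L=OYOO
After move 7 (R): R=RWYW U=WRGB F=RWGB D=YRYO B=GBGB
Query 1: R[1] = W
Query 2: F[2] = G
Query 3: L[3] = O
Query 4: B[3] = B
Query 5: D[0] = Y

Answer: W G O B Y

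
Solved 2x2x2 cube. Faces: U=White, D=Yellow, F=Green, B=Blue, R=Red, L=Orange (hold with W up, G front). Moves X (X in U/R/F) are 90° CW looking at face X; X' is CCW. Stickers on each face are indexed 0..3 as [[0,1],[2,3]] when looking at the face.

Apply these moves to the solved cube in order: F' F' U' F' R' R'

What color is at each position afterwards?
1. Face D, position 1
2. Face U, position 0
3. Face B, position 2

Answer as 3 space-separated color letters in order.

Answer: Y W G

Derivation:
After move 1 (F'): F=GGGG U=WWRR R=YRYR D=OOYY L=OWOW
After move 2 (F'): F=GGGG U=WWYY R=OROR D=WWYY L=OROR
After move 3 (U'): U=WYWY F=ORGG R=GGOR B=ORBB L=BBOR
After move 4 (F'): F=RGOG U=WYGO R=WGWR D=BRYY L=BYOW
After move 5 (R'): R=GRWW U=WBGO F=RYOO D=BGYG B=YRRB
After move 6 (R'): R=RWGW U=WRGY F=RBOO D=BYYO B=GRGB
Query 1: D[1] = Y
Query 2: U[0] = W
Query 3: B[2] = G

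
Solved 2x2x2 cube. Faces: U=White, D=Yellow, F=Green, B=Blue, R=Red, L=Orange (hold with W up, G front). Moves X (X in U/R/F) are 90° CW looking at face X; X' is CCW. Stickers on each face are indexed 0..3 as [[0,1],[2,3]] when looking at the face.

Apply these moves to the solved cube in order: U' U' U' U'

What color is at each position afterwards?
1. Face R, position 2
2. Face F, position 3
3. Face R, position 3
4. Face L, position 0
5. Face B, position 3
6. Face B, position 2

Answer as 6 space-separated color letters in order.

After move 1 (U'): U=WWWW F=OOGG R=GGRR B=RRBB L=BBOO
After move 2 (U'): U=WWWW F=BBGG R=OORR B=GGBB L=RROO
After move 3 (U'): U=WWWW F=RRGG R=BBRR B=OOBB L=GGOO
After move 4 (U'): U=WWWW F=GGGG R=RRRR B=BBBB L=OOOO
Query 1: R[2] = R
Query 2: F[3] = G
Query 3: R[3] = R
Query 4: L[0] = O
Query 5: B[3] = B
Query 6: B[2] = B

Answer: R G R O B B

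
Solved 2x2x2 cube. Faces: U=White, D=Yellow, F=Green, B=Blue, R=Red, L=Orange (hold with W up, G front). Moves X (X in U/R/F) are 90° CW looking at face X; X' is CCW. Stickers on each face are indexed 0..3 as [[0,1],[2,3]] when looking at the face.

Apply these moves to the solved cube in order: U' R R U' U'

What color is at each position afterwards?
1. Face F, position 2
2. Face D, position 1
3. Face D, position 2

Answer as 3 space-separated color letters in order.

Answer: G W Y

Derivation:
After move 1 (U'): U=WWWW F=OOGG R=GGRR B=RRBB L=BBOO
After move 2 (R): R=RGRG U=WOWG F=OYGY D=YBYR B=WRWB
After move 3 (R): R=RRGG U=WYWY F=OBGR D=YWYW B=GROB
After move 4 (U'): U=YYWW F=BBGR R=OBGG B=RROB L=GROO
After move 5 (U'): U=YWYW F=GRGR R=BBGG B=OBOB L=RROO
Query 1: F[2] = G
Query 2: D[1] = W
Query 3: D[2] = Y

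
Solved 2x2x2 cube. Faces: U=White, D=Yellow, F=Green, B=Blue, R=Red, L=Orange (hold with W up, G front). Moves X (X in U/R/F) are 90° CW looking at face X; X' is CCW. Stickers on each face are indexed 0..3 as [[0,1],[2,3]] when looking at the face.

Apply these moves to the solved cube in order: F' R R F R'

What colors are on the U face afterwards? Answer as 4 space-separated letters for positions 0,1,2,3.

After move 1 (F'): F=GGGG U=WWRR R=YRYR D=OOYY L=OWOW
After move 2 (R): R=YYRR U=WGRG F=GOGY D=OBYB B=RBWB
After move 3 (R): R=RYRY U=WORY F=GBGB D=OWYR B=GBGB
After move 4 (F): F=GGBB U=WOWW R=RYYY D=RRYR L=OOOW
After move 5 (R'): R=YYRY U=WGWG F=GOBW D=RGYB B=RBRB
Query: U face = WGWG

Answer: W G W G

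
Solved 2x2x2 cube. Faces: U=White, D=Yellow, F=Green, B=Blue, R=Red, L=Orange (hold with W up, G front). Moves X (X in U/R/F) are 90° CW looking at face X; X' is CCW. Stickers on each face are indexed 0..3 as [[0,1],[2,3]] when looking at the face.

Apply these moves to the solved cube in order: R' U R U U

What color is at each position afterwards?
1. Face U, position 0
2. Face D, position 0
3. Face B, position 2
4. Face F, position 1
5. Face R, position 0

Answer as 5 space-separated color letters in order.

After move 1 (R'): R=RRRR U=WBWB F=GWGW D=YGYG B=YBYB
After move 2 (U): U=WWBB F=RRGW R=YBRR B=OOYB L=GWOO
After move 3 (R): R=RYRB U=WRBW F=RGGG D=YYYO B=BOWB
After move 4 (U): U=BWWR F=RYGG R=BORB B=GWWB L=RGOO
After move 5 (U): U=WBRW F=BOGG R=GWRB B=RGWB L=RYOO
Query 1: U[0] = W
Query 2: D[0] = Y
Query 3: B[2] = W
Query 4: F[1] = O
Query 5: R[0] = G

Answer: W Y W O G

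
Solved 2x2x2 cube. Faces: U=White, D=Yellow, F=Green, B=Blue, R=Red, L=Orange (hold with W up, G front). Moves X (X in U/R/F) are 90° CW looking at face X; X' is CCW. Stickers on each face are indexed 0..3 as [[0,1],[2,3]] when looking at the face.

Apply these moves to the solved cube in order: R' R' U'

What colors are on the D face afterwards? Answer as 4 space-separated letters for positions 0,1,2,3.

After move 1 (R'): R=RRRR U=WBWB F=GWGW D=YGYG B=YBYB
After move 2 (R'): R=RRRR U=WYWY F=GBGB D=YWYW B=GBGB
After move 3 (U'): U=YYWW F=OOGB R=GBRR B=RRGB L=GBOO
Query: D face = YWYW

Answer: Y W Y W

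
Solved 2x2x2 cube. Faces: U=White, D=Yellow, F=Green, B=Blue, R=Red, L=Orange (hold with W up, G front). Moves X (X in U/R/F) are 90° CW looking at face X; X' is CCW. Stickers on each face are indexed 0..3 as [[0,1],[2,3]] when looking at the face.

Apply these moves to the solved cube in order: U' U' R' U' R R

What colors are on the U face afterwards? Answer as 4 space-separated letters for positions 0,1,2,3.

After move 1 (U'): U=WWWW F=OOGG R=GGRR B=RRBB L=BBOO
After move 2 (U'): U=WWWW F=BBGG R=OORR B=GGBB L=RROO
After move 3 (R'): R=OROR U=WBWG F=BWGW D=YBYG B=YGYB
After move 4 (U'): U=BGWW F=RRGW R=BWOR B=ORYB L=YGOO
After move 5 (R): R=OBRW U=BRWW F=RBGG D=YYYO B=WRGB
After move 6 (R): R=ROWB U=BBWG F=RYGO D=YGYW B=WRRB
Query: U face = BBWG

Answer: B B W G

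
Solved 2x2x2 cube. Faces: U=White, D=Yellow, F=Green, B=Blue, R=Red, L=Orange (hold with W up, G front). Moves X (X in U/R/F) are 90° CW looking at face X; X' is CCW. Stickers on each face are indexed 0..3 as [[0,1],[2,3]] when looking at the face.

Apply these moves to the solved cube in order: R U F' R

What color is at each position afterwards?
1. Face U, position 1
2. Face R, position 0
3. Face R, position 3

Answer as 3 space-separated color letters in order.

After move 1 (R): R=RRRR U=WGWG F=GYGY D=YBYB B=WBWB
After move 2 (U): U=WWGG F=RRGY R=WBRR B=OOWB L=GYOO
After move 3 (F'): F=RYRG U=WWWR R=BBYR D=YOYB L=GGOG
After move 4 (R): R=YBRB U=WYWG F=RORB D=YWYO B=ROWB
Query 1: U[1] = Y
Query 2: R[0] = Y
Query 3: R[3] = B

Answer: Y Y B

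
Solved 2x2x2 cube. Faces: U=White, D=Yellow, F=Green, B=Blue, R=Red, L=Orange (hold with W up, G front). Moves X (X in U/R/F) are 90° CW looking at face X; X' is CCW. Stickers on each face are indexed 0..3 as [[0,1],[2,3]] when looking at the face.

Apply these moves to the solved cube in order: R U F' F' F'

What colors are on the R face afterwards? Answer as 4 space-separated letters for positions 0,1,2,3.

Answer: G B G R

Derivation:
After move 1 (R): R=RRRR U=WGWG F=GYGY D=YBYB B=WBWB
After move 2 (U): U=WWGG F=RRGY R=WBRR B=OOWB L=GYOO
After move 3 (F'): F=RYRG U=WWWR R=BBYR D=YOYB L=GGOG
After move 4 (F'): F=YGRR U=WWBY R=OBYR D=GGYB L=GROW
After move 5 (F'): F=GRYR U=WWOY R=GBGR D=RWYB L=GYOB
Query: R face = GBGR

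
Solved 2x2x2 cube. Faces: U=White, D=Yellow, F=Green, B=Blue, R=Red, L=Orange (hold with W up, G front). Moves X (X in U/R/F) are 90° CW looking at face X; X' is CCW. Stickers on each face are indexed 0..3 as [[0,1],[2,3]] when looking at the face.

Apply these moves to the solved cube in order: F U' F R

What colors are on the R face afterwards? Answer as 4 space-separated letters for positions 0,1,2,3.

Answer: O W R G

Derivation:
After move 1 (F): F=GGGG U=WWOO R=WRWR D=RRYY L=OYOY
After move 2 (U'): U=WOWO F=OYGG R=GGWR B=WRBB L=BBOY
After move 3 (F): F=GOGY U=WOYB R=WGOR D=WGYY L=BROR
After move 4 (R): R=OWRG U=WOYY F=GGGY D=WBYW B=BROB
Query: R face = OWRG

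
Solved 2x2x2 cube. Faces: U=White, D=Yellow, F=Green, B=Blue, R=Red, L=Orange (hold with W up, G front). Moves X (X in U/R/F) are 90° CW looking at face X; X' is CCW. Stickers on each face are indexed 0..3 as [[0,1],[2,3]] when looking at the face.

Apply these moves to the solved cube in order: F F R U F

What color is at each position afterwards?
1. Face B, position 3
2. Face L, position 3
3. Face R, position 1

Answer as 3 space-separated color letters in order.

Answer: B B B

Derivation:
After move 1 (F): F=GGGG U=WWOO R=WRWR D=RRYY L=OYOY
After move 2 (F): F=GGGG U=WWYY R=OROR D=WWYY L=OROR
After move 3 (R): R=OORR U=WGYG F=GWGY D=WBYB B=YBWB
After move 4 (U): U=YWGG F=OOGY R=YBRR B=ORWB L=GWOR
After move 5 (F): F=GOYO U=YWRW R=GBGR D=RYYB L=GWOB
Query 1: B[3] = B
Query 2: L[3] = B
Query 3: R[1] = B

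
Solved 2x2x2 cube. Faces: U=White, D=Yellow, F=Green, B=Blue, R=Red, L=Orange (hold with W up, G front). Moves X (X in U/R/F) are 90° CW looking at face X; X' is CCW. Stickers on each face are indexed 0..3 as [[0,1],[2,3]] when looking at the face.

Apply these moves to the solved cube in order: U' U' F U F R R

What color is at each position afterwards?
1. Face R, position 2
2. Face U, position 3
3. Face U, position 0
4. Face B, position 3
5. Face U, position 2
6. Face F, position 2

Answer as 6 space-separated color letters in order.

After move 1 (U'): U=WWWW F=OOGG R=GGRR B=RRBB L=BBOO
After move 2 (U'): U=WWWW F=BBGG R=OORR B=GGBB L=RROO
After move 3 (F): F=GBGB U=WWOR R=WOWR D=ROYY L=RYOY
After move 4 (U): U=OWRW F=WOGB R=GGWR B=RYBB L=GBOY
After move 5 (F): F=GWBO U=OWYB R=RGWR D=WGYY L=GROO
After move 6 (R): R=WRRG U=OWYO F=GGBY D=WBYR B=BYWB
After move 7 (R): R=RWGR U=OGYY F=GBBR D=WWYB B=OYWB
Query 1: R[2] = G
Query 2: U[3] = Y
Query 3: U[0] = O
Query 4: B[3] = B
Query 5: U[2] = Y
Query 6: F[2] = B

Answer: G Y O B Y B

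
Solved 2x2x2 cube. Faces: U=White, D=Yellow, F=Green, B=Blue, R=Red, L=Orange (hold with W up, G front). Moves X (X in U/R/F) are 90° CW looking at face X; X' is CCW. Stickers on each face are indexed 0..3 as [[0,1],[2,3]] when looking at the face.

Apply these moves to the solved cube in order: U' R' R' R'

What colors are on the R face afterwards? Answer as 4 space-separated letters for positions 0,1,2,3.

Answer: R G R G

Derivation:
After move 1 (U'): U=WWWW F=OOGG R=GGRR B=RRBB L=BBOO
After move 2 (R'): R=GRGR U=WBWR F=OWGW D=YOYG B=YRYB
After move 3 (R'): R=RRGG U=WYWY F=OBGR D=YWYW B=GROB
After move 4 (R'): R=RGRG U=WOWG F=OYGY D=YBYR B=WRWB
Query: R face = RGRG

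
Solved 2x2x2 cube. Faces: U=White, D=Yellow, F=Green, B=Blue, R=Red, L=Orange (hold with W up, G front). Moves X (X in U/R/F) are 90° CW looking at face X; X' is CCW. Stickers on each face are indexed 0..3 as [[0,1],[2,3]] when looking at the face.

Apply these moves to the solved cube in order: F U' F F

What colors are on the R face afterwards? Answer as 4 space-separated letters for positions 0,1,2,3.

Answer: Y G B R

Derivation:
After move 1 (F): F=GGGG U=WWOO R=WRWR D=RRYY L=OYOY
After move 2 (U'): U=WOWO F=OYGG R=GGWR B=WRBB L=BBOY
After move 3 (F): F=GOGY U=WOYB R=WGOR D=WGYY L=BROR
After move 4 (F): F=GGYO U=WORR R=YGBR D=OWYY L=BWOG
Query: R face = YGBR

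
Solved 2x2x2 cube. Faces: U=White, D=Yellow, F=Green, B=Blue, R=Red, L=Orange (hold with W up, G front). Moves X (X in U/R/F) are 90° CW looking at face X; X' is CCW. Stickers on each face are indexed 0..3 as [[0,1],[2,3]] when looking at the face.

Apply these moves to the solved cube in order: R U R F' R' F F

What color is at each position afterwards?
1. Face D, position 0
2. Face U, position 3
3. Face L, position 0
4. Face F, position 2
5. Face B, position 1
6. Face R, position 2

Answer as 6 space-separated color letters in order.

Answer: G Y G R O Y

Derivation:
After move 1 (R): R=RRRR U=WGWG F=GYGY D=YBYB B=WBWB
After move 2 (U): U=WWGG F=RRGY R=WBRR B=OOWB L=GYOO
After move 3 (R): R=RWRB U=WRGY F=RBGB D=YWYO B=GOWB
After move 4 (F'): F=BBRG U=WRRR R=WWYB D=YOYO L=GYOG
After move 5 (R'): R=WBWY U=WWRG F=BRRR D=YBYG B=OOOB
After move 6 (F): F=RBRR U=WWGY R=RBGY D=WWYG L=GYOB
After move 7 (F): F=RRRB U=WWBY R=GBYY D=GRYG L=GWOW
Query 1: D[0] = G
Query 2: U[3] = Y
Query 3: L[0] = G
Query 4: F[2] = R
Query 5: B[1] = O
Query 6: R[2] = Y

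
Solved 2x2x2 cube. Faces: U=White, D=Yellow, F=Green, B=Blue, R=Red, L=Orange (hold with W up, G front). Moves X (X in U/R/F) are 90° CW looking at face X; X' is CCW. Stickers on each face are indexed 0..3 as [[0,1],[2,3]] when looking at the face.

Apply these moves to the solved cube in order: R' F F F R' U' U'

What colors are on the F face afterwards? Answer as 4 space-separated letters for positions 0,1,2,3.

Answer: G B G R

Derivation:
After move 1 (R'): R=RRRR U=WBWB F=GWGW D=YGYG B=YBYB
After move 2 (F): F=GGWW U=WBOO R=WRBR D=RRYG L=OYOG
After move 3 (F): F=WGWG U=WBGY R=OROR D=BWYG L=OROR
After move 4 (F): F=WWGG U=WBRR R=GRYR D=OOYG L=OBOW
After move 5 (R'): R=RRGY U=WYRY F=WBGR D=OWYG B=GBOB
After move 6 (U'): U=YYWR F=OBGR R=WBGY B=RROB L=GBOW
After move 7 (U'): U=YRYW F=GBGR R=OBGY B=WBOB L=RROW
Query: F face = GBGR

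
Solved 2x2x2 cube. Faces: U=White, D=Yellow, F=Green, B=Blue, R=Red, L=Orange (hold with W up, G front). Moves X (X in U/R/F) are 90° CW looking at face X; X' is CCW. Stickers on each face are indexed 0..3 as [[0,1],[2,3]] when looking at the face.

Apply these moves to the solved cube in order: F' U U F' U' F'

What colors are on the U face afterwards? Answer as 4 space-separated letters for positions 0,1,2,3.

After move 1 (F'): F=GGGG U=WWRR R=YRYR D=OOYY L=OWOW
After move 2 (U): U=RWRW F=YRGG R=BBYR B=OWBB L=GGOW
After move 3 (U): U=RRWW F=BBGG R=OWYR B=GGBB L=YROW
After move 4 (F'): F=BGBG U=RROY R=OWOR D=RWYY L=YWOW
After move 5 (U'): U=RYRO F=YWBG R=BGOR B=OWBB L=GGOW
After move 6 (F'): F=WGYB U=RYBO R=WGRR D=GWYY L=GOOR
Query: U face = RYBO

Answer: R Y B O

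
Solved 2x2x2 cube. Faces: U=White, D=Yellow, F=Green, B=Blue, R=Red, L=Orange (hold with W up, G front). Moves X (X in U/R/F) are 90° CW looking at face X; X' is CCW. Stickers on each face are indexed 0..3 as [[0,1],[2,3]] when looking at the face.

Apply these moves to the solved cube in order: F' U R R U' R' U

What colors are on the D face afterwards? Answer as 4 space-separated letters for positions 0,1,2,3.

Answer: O G Y O

Derivation:
After move 1 (F'): F=GGGG U=WWRR R=YRYR D=OOYY L=OWOW
After move 2 (U): U=RWRW F=YRGG R=BBYR B=OWBB L=GGOW
After move 3 (R): R=YBRB U=RRRG F=YOGY D=OBYO B=WWWB
After move 4 (R): R=RYBB U=RORY F=YBGO D=OWYW B=GWRB
After move 5 (U'): U=OYRR F=GGGO R=YBBB B=RYRB L=GWOW
After move 6 (R'): R=BBYB U=ORRR F=GYGR D=OGYO B=WYWB
After move 7 (U): U=RORR F=BBGR R=WYYB B=GWWB L=GYOW
Query: D face = OGYO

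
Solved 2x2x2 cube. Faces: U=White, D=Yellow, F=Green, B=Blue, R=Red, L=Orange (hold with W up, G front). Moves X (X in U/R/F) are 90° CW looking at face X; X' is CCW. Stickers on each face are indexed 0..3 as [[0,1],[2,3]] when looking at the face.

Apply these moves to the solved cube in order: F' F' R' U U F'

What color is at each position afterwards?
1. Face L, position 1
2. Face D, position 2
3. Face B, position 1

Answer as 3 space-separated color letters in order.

Answer: W Y W

Derivation:
After move 1 (F'): F=GGGG U=WWRR R=YRYR D=OOYY L=OWOW
After move 2 (F'): F=GGGG U=WWYY R=OROR D=WWYY L=OROR
After move 3 (R'): R=RROO U=WBYB F=GWGY D=WGYG B=YBWB
After move 4 (U): U=YWBB F=RRGY R=YBOO B=ORWB L=GWOR
After move 5 (U): U=BYBW F=YBGY R=OROO B=GWWB L=RROR
After move 6 (F'): F=BYYG U=BYOO R=GRWO D=RRYG L=RWOB
Query 1: L[1] = W
Query 2: D[2] = Y
Query 3: B[1] = W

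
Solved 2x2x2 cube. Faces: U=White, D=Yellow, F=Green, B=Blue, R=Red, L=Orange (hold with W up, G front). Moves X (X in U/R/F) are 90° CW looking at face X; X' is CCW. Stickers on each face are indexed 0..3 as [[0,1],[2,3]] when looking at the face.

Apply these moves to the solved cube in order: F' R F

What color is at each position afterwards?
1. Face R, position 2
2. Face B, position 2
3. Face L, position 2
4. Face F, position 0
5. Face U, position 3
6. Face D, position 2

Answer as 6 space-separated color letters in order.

After move 1 (F'): F=GGGG U=WWRR R=YRYR D=OOYY L=OWOW
After move 2 (R): R=YYRR U=WGRG F=GOGY D=OBYB B=RBWB
After move 3 (F): F=GGYO U=WGWW R=RYGR D=RYYB L=OOOB
Query 1: R[2] = G
Query 2: B[2] = W
Query 3: L[2] = O
Query 4: F[0] = G
Query 5: U[3] = W
Query 6: D[2] = Y

Answer: G W O G W Y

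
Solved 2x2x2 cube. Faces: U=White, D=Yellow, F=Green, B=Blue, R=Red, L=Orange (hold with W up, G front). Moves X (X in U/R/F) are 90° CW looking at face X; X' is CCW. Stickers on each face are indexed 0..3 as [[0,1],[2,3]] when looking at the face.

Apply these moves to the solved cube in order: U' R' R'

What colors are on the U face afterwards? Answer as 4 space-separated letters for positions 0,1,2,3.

After move 1 (U'): U=WWWW F=OOGG R=GGRR B=RRBB L=BBOO
After move 2 (R'): R=GRGR U=WBWR F=OWGW D=YOYG B=YRYB
After move 3 (R'): R=RRGG U=WYWY F=OBGR D=YWYW B=GROB
Query: U face = WYWY

Answer: W Y W Y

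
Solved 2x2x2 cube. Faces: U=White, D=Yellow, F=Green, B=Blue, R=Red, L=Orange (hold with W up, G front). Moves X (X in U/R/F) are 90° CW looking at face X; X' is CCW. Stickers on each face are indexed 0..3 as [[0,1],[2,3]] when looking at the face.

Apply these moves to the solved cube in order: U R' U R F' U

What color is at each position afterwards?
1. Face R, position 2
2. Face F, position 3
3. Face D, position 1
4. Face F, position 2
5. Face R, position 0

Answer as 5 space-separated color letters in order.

Answer: Y G O B B

Derivation:
After move 1 (U): U=WWWW F=RRGG R=BBRR B=OOBB L=GGOO
After move 2 (R'): R=BRBR U=WBWO F=RWGW D=YRYG B=YOYB
After move 3 (U): U=WWOB F=BRGW R=YOBR B=GGYB L=RWOO
After move 4 (R): R=BYRO U=WROW F=BRGG D=YYYG B=BGWB
After move 5 (F'): F=RGBG U=WRBR R=YYYO D=WOYG L=RWOO
After move 6 (U): U=BWRR F=YYBG R=BGYO B=RWWB L=RGOO
Query 1: R[2] = Y
Query 2: F[3] = G
Query 3: D[1] = O
Query 4: F[2] = B
Query 5: R[0] = B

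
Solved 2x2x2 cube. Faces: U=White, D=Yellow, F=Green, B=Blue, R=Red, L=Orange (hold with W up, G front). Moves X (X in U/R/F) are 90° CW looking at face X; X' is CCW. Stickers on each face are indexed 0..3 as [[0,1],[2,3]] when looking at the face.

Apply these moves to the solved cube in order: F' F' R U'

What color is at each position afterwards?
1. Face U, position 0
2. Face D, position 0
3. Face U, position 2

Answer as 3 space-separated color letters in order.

Answer: G W W

Derivation:
After move 1 (F'): F=GGGG U=WWRR R=YRYR D=OOYY L=OWOW
After move 2 (F'): F=GGGG U=WWYY R=OROR D=WWYY L=OROR
After move 3 (R): R=OORR U=WGYG F=GWGY D=WBYB B=YBWB
After move 4 (U'): U=GGWY F=ORGY R=GWRR B=OOWB L=YBOR
Query 1: U[0] = G
Query 2: D[0] = W
Query 3: U[2] = W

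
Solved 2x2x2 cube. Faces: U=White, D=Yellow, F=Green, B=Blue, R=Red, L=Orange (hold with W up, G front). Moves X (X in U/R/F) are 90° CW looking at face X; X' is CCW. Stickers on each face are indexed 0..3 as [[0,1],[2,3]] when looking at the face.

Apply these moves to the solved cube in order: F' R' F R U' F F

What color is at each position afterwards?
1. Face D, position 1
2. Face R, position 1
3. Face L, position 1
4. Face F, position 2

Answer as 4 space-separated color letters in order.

Answer: W R Y O

Derivation:
After move 1 (F'): F=GGGG U=WWRR R=YRYR D=OOYY L=OWOW
After move 2 (R'): R=RRYY U=WBRB F=GWGR D=OGYG B=YBOB
After move 3 (F): F=GGRW U=WBWW R=RRBY D=YRYG L=OOOG
After move 4 (R): R=BRYR U=WGWW F=GRRG D=YOYY B=WBBB
After move 5 (U'): U=GWWW F=OORG R=GRYR B=BRBB L=WBOG
After move 6 (F): F=ROGO U=GWGB R=WRWR D=YGYY L=WYOO
After move 7 (F): F=GROO U=GWOY R=GRBR D=WWYY L=WYOG
Query 1: D[1] = W
Query 2: R[1] = R
Query 3: L[1] = Y
Query 4: F[2] = O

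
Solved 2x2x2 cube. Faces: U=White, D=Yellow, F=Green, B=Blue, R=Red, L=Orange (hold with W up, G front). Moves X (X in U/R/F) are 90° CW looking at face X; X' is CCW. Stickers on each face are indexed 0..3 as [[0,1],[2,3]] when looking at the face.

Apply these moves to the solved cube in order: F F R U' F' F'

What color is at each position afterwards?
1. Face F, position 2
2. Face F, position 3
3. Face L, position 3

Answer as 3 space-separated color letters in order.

After move 1 (F): F=GGGG U=WWOO R=WRWR D=RRYY L=OYOY
After move 2 (F): F=GGGG U=WWYY R=OROR D=WWYY L=OROR
After move 3 (R): R=OORR U=WGYG F=GWGY D=WBYB B=YBWB
After move 4 (U'): U=GGWY F=ORGY R=GWRR B=OOWB L=YBOR
After move 5 (F'): F=RYOG U=GGGR R=BWWR D=BRYB L=YYOW
After move 6 (F'): F=YGRO U=GGBW R=RWBR D=YWYB L=YROG
Query 1: F[2] = R
Query 2: F[3] = O
Query 3: L[3] = G

Answer: R O G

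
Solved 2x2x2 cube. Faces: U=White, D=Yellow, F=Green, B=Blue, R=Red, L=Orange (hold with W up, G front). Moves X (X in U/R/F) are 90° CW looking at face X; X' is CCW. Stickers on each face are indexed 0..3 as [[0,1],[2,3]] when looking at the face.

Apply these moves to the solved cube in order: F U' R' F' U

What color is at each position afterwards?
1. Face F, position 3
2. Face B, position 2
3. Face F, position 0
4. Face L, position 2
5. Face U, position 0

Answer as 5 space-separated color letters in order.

After move 1 (F): F=GGGG U=WWOO R=WRWR D=RRYY L=OYOY
After move 2 (U'): U=WOWO F=OYGG R=GGWR B=WRBB L=BBOY
After move 3 (R'): R=GRGW U=WBWW F=OOGO D=RYYG B=YRRB
After move 4 (F'): F=OOOG U=WBGG R=YRRW D=BYYG L=BWOW
After move 5 (U): U=GWGB F=YROG R=YRRW B=BWRB L=OOOW
Query 1: F[3] = G
Query 2: B[2] = R
Query 3: F[0] = Y
Query 4: L[2] = O
Query 5: U[0] = G

Answer: G R Y O G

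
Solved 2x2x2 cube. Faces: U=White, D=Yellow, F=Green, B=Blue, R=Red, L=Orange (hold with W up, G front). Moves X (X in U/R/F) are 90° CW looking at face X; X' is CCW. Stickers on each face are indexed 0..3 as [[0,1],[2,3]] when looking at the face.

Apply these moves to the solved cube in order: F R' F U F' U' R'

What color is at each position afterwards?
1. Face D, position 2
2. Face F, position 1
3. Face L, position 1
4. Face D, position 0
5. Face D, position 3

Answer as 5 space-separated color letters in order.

Answer: Y B R G O

Derivation:
After move 1 (F): F=GGGG U=WWOO R=WRWR D=RRYY L=OYOY
After move 2 (R'): R=RRWW U=WBOB F=GWGO D=RGYG B=YBRB
After move 3 (F): F=GGOW U=WBYY R=ORBW D=WRYG L=OROG
After move 4 (U): U=YWYB F=OROW R=YBBW B=ORRB L=GGOG
After move 5 (F'): F=RWOO U=YWYB R=RBWW D=GGYG L=GBOY
After move 6 (U'): U=WBYY F=GBOO R=RWWW B=RBRB L=OROY
After move 7 (R'): R=WWRW U=WRYR F=GBOY D=GBYO B=GBGB
Query 1: D[2] = Y
Query 2: F[1] = B
Query 3: L[1] = R
Query 4: D[0] = G
Query 5: D[3] = O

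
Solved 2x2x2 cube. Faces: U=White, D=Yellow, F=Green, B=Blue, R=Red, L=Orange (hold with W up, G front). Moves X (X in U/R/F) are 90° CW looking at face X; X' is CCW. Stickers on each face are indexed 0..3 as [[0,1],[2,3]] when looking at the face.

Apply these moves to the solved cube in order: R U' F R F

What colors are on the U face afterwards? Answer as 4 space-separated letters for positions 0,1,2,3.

Answer: G O B Y

Derivation:
After move 1 (R): R=RRRR U=WGWG F=GYGY D=YBYB B=WBWB
After move 2 (U'): U=GGWW F=OOGY R=GYRR B=RRWB L=WBOO
After move 3 (F): F=GOYO U=GGOB R=WYWR D=RGYB L=WYOB
After move 4 (R): R=WWRY U=GOOO F=GGYB D=RWYR B=BRGB
After move 5 (F): F=YGBG U=GOBY R=OWOY D=RWYR L=WROW
Query: U face = GOBY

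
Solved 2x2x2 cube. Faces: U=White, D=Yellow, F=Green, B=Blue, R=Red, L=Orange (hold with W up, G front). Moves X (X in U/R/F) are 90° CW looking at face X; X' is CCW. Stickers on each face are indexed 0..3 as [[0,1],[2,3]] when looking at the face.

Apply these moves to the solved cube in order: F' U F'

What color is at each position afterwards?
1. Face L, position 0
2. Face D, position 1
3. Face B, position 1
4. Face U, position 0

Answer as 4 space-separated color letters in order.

Answer: G W W R

Derivation:
After move 1 (F'): F=GGGG U=WWRR R=YRYR D=OOYY L=OWOW
After move 2 (U): U=RWRW F=YRGG R=BBYR B=OWBB L=GGOW
After move 3 (F'): F=RGYG U=RWBY R=OBOR D=GWYY L=GWOR
Query 1: L[0] = G
Query 2: D[1] = W
Query 3: B[1] = W
Query 4: U[0] = R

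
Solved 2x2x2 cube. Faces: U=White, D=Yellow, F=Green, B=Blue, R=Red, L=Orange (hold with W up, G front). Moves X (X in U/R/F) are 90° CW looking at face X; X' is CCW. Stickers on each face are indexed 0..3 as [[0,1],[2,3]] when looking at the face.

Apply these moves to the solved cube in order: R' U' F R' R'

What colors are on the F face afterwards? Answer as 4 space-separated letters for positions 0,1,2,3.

Answer: G Y W R

Derivation:
After move 1 (R'): R=RRRR U=WBWB F=GWGW D=YGYG B=YBYB
After move 2 (U'): U=BBWW F=OOGW R=GWRR B=RRYB L=YBOO
After move 3 (F): F=GOWO U=BBOB R=WWWR D=RGYG L=YYOG
After move 4 (R'): R=WRWW U=BYOR F=GBWB D=ROYO B=GRGB
After move 5 (R'): R=RWWW U=BGOG F=GYWR D=RBYB B=OROB
Query: F face = GYWR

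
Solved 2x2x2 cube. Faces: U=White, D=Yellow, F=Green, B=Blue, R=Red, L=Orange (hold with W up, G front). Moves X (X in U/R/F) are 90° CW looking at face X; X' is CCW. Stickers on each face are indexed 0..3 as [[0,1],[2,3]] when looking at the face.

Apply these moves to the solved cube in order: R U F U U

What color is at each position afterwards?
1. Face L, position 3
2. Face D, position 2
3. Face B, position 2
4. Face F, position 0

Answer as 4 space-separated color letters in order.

After move 1 (R): R=RRRR U=WGWG F=GYGY D=YBYB B=WBWB
After move 2 (U): U=WWGG F=RRGY R=WBRR B=OOWB L=GYOO
After move 3 (F): F=GRYR U=WWOY R=GBGR D=RWYB L=GYOB
After move 4 (U): U=OWYW F=GBYR R=OOGR B=GYWB L=GROB
After move 5 (U): U=YOWW F=OOYR R=GYGR B=GRWB L=GBOB
Query 1: L[3] = B
Query 2: D[2] = Y
Query 3: B[2] = W
Query 4: F[0] = O

Answer: B Y W O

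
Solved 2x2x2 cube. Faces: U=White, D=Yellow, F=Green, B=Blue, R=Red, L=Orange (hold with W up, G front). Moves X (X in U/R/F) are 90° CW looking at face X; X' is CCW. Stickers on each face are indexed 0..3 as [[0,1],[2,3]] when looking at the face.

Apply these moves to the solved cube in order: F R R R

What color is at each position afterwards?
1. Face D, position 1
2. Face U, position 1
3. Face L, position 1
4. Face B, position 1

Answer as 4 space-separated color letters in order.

After move 1 (F): F=GGGG U=WWOO R=WRWR D=RRYY L=OYOY
After move 2 (R): R=WWRR U=WGOG F=GRGY D=RBYB B=OBWB
After move 3 (R): R=RWRW U=WROY F=GBGB D=RWYO B=GBGB
After move 4 (R): R=RRWW U=WBOB F=GWGO D=RGYG B=YBRB
Query 1: D[1] = G
Query 2: U[1] = B
Query 3: L[1] = Y
Query 4: B[1] = B

Answer: G B Y B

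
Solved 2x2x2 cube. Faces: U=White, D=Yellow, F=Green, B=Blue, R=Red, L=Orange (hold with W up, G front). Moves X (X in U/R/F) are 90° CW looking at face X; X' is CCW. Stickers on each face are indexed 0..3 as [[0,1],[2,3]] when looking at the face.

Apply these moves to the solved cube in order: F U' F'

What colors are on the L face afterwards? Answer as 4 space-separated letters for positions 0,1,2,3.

Answer: B O O W

Derivation:
After move 1 (F): F=GGGG U=WWOO R=WRWR D=RRYY L=OYOY
After move 2 (U'): U=WOWO F=OYGG R=GGWR B=WRBB L=BBOY
After move 3 (F'): F=YGOG U=WOGW R=RGRR D=BYYY L=BOOW
Query: L face = BOOW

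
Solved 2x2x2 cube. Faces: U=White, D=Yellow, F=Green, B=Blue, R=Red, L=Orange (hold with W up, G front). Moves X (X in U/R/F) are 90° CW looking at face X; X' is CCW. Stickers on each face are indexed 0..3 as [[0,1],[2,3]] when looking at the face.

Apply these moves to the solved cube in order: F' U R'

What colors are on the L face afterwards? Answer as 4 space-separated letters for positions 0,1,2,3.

Answer: G G O W

Derivation:
After move 1 (F'): F=GGGG U=WWRR R=YRYR D=OOYY L=OWOW
After move 2 (U): U=RWRW F=YRGG R=BBYR B=OWBB L=GGOW
After move 3 (R'): R=BRBY U=RBRO F=YWGW D=ORYG B=YWOB
Query: L face = GGOW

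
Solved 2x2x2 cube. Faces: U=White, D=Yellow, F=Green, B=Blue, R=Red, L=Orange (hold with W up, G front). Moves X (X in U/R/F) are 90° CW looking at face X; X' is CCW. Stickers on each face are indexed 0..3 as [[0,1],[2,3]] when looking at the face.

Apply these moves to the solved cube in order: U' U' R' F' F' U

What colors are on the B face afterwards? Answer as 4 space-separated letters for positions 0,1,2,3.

After move 1 (U'): U=WWWW F=OOGG R=GGRR B=RRBB L=BBOO
After move 2 (U'): U=WWWW F=BBGG R=OORR B=GGBB L=RROO
After move 3 (R'): R=OROR U=WBWG F=BWGW D=YBYG B=YGYB
After move 4 (F'): F=WWBG U=WBOO R=BRYR D=ROYG L=RGOW
After move 5 (F'): F=WGWB U=WBBY R=ORRR D=GWYG L=ROOO
After move 6 (U): U=BWYB F=ORWB R=YGRR B=ROYB L=WGOO
Query: B face = ROYB

Answer: R O Y B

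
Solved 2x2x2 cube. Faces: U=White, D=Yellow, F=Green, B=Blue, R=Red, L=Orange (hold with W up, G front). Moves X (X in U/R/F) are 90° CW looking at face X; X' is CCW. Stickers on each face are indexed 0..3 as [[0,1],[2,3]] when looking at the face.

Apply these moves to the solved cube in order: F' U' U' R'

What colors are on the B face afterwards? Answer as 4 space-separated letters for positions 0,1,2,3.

After move 1 (F'): F=GGGG U=WWRR R=YRYR D=OOYY L=OWOW
After move 2 (U'): U=WRWR F=OWGG R=GGYR B=YRBB L=BBOW
After move 3 (U'): U=RRWW F=BBGG R=OWYR B=GGBB L=YROW
After move 4 (R'): R=WROY U=RBWG F=BRGW D=OBYG B=YGOB
Query: B face = YGOB

Answer: Y G O B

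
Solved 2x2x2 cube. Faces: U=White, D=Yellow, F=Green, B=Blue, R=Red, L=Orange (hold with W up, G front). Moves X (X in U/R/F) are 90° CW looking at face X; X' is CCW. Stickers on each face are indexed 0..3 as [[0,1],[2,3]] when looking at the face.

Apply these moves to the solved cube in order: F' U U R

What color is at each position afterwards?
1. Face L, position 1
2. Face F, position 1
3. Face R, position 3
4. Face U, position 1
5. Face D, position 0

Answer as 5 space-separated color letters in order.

Answer: R O W B O

Derivation:
After move 1 (F'): F=GGGG U=WWRR R=YRYR D=OOYY L=OWOW
After move 2 (U): U=RWRW F=YRGG R=BBYR B=OWBB L=GGOW
After move 3 (U): U=RRWW F=BBGG R=OWYR B=GGBB L=YROW
After move 4 (R): R=YORW U=RBWG F=BOGY D=OBYG B=WGRB
Query 1: L[1] = R
Query 2: F[1] = O
Query 3: R[3] = W
Query 4: U[1] = B
Query 5: D[0] = O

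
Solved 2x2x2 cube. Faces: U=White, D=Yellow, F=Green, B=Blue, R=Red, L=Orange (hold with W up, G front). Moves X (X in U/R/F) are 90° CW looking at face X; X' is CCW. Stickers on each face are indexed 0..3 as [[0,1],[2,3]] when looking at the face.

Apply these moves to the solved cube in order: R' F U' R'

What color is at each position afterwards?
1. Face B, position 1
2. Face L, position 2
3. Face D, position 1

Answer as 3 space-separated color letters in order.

After move 1 (R'): R=RRRR U=WBWB F=GWGW D=YGYG B=YBYB
After move 2 (F): F=GGWW U=WBOO R=WRBR D=RRYG L=OYOG
After move 3 (U'): U=BOWO F=OYWW R=GGBR B=WRYB L=YBOG
After move 4 (R'): R=GRGB U=BYWW F=OOWO D=RYYW B=GRRB
Query 1: B[1] = R
Query 2: L[2] = O
Query 3: D[1] = Y

Answer: R O Y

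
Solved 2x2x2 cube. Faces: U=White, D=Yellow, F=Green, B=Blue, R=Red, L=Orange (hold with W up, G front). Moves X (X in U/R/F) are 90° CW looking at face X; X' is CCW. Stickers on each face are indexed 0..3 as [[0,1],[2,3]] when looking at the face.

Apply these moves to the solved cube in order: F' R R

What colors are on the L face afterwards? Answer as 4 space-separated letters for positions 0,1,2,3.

After move 1 (F'): F=GGGG U=WWRR R=YRYR D=OOYY L=OWOW
After move 2 (R): R=YYRR U=WGRG F=GOGY D=OBYB B=RBWB
After move 3 (R): R=RYRY U=WORY F=GBGB D=OWYR B=GBGB
Query: L face = OWOW

Answer: O W O W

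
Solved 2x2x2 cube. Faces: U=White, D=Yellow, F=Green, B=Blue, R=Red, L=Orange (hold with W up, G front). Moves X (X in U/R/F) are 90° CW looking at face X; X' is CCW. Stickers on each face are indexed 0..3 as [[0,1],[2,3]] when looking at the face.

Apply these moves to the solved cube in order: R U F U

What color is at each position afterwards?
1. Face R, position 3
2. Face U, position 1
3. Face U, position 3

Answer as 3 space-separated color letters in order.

After move 1 (R): R=RRRR U=WGWG F=GYGY D=YBYB B=WBWB
After move 2 (U): U=WWGG F=RRGY R=WBRR B=OOWB L=GYOO
After move 3 (F): F=GRYR U=WWOY R=GBGR D=RWYB L=GYOB
After move 4 (U): U=OWYW F=GBYR R=OOGR B=GYWB L=GROB
Query 1: R[3] = R
Query 2: U[1] = W
Query 3: U[3] = W

Answer: R W W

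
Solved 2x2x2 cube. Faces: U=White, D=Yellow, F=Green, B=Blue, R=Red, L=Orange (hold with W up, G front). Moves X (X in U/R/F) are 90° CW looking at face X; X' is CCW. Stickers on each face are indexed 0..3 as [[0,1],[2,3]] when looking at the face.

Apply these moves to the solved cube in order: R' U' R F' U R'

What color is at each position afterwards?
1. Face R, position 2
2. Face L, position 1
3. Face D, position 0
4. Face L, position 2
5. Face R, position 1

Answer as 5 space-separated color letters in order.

After move 1 (R'): R=RRRR U=WBWB F=GWGW D=YGYG B=YBYB
After move 2 (U'): U=BBWW F=OOGW R=GWRR B=RRYB L=YBOO
After move 3 (R): R=RGRW U=BOWW F=OGGG D=YYYR B=WRBB
After move 4 (F'): F=GGOG U=BORR R=YGYW D=BOYR L=YWOW
After move 5 (U): U=RBRO F=YGOG R=WRYW B=YWBB L=GGOW
After move 6 (R'): R=RWWY U=RBRY F=YBOO D=BGYG B=RWOB
Query 1: R[2] = W
Query 2: L[1] = G
Query 3: D[0] = B
Query 4: L[2] = O
Query 5: R[1] = W

Answer: W G B O W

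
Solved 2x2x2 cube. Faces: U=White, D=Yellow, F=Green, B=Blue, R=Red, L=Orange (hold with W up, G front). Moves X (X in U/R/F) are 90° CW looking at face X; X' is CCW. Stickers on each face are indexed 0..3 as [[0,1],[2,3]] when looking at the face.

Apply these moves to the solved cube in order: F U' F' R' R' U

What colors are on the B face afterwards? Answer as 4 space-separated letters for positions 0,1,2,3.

After move 1 (F): F=GGGG U=WWOO R=WRWR D=RRYY L=OYOY
After move 2 (U'): U=WOWO F=OYGG R=GGWR B=WRBB L=BBOY
After move 3 (F'): F=YGOG U=WOGW R=RGRR D=BYYY L=BOOW
After move 4 (R'): R=GRRR U=WBGW F=YOOW D=BGYG B=YRYB
After move 5 (R'): R=RRGR U=WYGY F=YBOW D=BOYW B=GRGB
After move 6 (U): U=GWYY F=RROW R=GRGR B=BOGB L=YBOW
Query: B face = BOGB

Answer: B O G B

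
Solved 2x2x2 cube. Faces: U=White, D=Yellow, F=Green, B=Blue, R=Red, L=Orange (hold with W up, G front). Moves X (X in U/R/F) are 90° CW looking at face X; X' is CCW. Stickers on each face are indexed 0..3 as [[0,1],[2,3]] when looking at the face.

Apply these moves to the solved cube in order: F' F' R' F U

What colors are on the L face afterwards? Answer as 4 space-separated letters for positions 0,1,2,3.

Answer: G G O G

Derivation:
After move 1 (F'): F=GGGG U=WWRR R=YRYR D=OOYY L=OWOW
After move 2 (F'): F=GGGG U=WWYY R=OROR D=WWYY L=OROR
After move 3 (R'): R=RROO U=WBYB F=GWGY D=WGYG B=YBWB
After move 4 (F): F=GGYW U=WBRR R=YRBO D=ORYG L=OWOG
After move 5 (U): U=RWRB F=YRYW R=YBBO B=OWWB L=GGOG
Query: L face = GGOG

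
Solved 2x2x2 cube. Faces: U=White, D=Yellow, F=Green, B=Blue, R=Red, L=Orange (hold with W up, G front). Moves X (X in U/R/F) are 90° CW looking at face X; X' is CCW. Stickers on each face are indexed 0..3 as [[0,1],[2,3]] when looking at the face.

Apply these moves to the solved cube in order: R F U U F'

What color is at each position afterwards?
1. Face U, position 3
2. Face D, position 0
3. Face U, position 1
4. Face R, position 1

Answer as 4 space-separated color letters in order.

Answer: G R O Y

Derivation:
After move 1 (R): R=RRRR U=WGWG F=GYGY D=YBYB B=WBWB
After move 2 (F): F=GGYY U=WGOO R=WRGR D=RRYB L=OYOB
After move 3 (U): U=OWOG F=WRYY R=WBGR B=OYWB L=GGOB
After move 4 (U): U=OOGW F=WBYY R=OYGR B=GGWB L=WROB
After move 5 (F'): F=BYWY U=OOOG R=RYRR D=RBYB L=WWOG
Query 1: U[3] = G
Query 2: D[0] = R
Query 3: U[1] = O
Query 4: R[1] = Y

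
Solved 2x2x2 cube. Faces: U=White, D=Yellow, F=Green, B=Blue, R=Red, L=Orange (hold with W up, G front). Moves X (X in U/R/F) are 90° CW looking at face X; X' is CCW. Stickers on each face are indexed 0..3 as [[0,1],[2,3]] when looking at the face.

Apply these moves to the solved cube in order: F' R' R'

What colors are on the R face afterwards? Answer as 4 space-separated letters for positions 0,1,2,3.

Answer: R Y R Y

Derivation:
After move 1 (F'): F=GGGG U=WWRR R=YRYR D=OOYY L=OWOW
After move 2 (R'): R=RRYY U=WBRB F=GWGR D=OGYG B=YBOB
After move 3 (R'): R=RYRY U=WORY F=GBGB D=OWYR B=GBGB
Query: R face = RYRY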